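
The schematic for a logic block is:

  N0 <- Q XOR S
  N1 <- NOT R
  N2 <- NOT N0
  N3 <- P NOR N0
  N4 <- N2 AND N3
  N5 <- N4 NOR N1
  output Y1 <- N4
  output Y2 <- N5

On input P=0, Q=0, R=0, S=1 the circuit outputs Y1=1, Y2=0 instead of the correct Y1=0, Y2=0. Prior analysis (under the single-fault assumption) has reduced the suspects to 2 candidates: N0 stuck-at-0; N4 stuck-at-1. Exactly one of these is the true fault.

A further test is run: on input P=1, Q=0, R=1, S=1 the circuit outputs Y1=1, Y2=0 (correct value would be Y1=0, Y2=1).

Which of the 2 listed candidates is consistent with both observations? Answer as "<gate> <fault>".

N4 stuck-at-1

Evaluate each candidate on input P=1, Q=0, R=1, S=1:
  N0 stuck-at-0: N0=0 [stuck-at-0], N1=0, N2=1, N3=0, N4=0, N5=1 → Y1=0, Y2=1 — eliminated
  N4 stuck-at-1: N0=1, N1=0, N2=0, N3=0, N4=1 [stuck-at-1], N5=0 → Y1=1, Y2=0 — matches
Only N4 stuck-at-1 reproduces the observed Y1=1, Y2=0.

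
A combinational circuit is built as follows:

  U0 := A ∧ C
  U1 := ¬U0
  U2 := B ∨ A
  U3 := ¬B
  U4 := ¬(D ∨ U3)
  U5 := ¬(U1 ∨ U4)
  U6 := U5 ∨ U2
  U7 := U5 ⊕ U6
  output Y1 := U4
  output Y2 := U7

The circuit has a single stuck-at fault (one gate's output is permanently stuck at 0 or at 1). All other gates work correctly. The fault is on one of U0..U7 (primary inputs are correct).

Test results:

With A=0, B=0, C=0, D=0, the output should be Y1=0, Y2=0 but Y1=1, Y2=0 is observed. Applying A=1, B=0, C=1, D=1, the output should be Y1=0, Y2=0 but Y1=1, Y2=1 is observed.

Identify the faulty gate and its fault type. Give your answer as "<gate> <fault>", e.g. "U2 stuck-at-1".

U4 stuck-at-1

Fault-free values for test 1 (A=0, B=0, C=0, D=0): U0=0, U1=1, U2=0, U3=1, U4=0, U5=0, U6=0, U7=0, giving Y1=0, Y2=0. Observed Y1=1, Y2=0.
Test 1: faults giving observed Y1=1, Y2=0 are {U3 stuck-at-0, U4 stuck-at-1}.
Test 2 (A=1, B=0, C=1, D=1): fault-free U0=1, U1=0, U2=1, U3=1, U4=0, U5=1, U6=1, U7=0 → Y1=0, Y2=0; observed Y1=1, Y2=1. Eliminates U3 stuck-at-0.
Only U4 stuck-at-1 is consistent with every test.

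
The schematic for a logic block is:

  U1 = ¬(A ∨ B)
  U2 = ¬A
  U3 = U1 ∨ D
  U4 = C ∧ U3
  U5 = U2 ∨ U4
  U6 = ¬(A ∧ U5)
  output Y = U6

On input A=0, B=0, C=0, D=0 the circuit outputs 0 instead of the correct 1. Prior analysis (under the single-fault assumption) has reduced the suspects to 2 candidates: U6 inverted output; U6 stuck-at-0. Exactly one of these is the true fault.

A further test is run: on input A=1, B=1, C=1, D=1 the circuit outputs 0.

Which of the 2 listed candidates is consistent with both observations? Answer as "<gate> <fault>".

U6 stuck-at-0

Evaluate each candidate on input A=1, B=1, C=1, D=1:
  U6 inverted output: U1=0, U2=0, U3=1, U4=1, U5=1, U6=1 [inverted output] → 1 — eliminated
  U6 stuck-at-0: U1=0, U2=0, U3=1, U4=1, U5=1, U6=0 [stuck-at-0] → 0 — matches
Only U6 stuck-at-0 reproduces the observed 0.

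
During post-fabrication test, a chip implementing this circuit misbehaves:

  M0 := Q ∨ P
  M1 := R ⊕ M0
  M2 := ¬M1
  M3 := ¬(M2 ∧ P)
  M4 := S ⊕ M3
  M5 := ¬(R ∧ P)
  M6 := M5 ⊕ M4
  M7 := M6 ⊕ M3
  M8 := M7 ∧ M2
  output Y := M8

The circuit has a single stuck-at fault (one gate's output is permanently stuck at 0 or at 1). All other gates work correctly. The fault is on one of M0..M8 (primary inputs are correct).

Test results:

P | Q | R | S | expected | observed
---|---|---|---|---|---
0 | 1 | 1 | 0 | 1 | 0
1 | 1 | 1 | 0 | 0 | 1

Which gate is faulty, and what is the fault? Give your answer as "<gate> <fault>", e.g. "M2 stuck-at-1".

Fault-free values for test 1 (P=0, Q=1, R=1, S=0): M0=1, M1=0, M2=1, M3=1, M4=1, M5=1, M6=0, M7=1, M8=1, giving Y=1. Observed 0.
Test 1: faults giving observed 0 are {M0 stuck-at-0, M1 stuck-at-1, M2 stuck-at-0, M4 stuck-at-0, M5 stuck-at-0, M6 stuck-at-1, M7 stuck-at-0, M8 stuck-at-0}.
Test 2 (P=1, Q=1, R=1, S=0): fault-free M0=1, M1=0, M2=1, M3=0, M4=0, M5=0, M6=0, M7=0, M8=0 → 0; observed 1. Eliminates M0 stuck-at-0, M1 stuck-at-1, M2 stuck-at-0, M4 stuck-at-0, M5 stuck-at-0, M7 stuck-at-0, M8 stuck-at-0.
Only M6 stuck-at-1 is consistent with every test.

M6 stuck-at-1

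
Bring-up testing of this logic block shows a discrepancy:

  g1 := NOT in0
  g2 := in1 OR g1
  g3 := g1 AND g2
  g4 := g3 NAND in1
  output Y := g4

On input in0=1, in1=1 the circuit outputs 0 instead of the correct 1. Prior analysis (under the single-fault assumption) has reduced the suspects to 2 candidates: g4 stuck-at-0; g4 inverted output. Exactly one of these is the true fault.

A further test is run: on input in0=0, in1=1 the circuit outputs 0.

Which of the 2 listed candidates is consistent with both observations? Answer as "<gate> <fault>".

Evaluate each candidate on input in0=0, in1=1:
  g4 stuck-at-0: g1=1, g2=1, g3=1, g4=0 [stuck-at-0] → 0 — matches
  g4 inverted output: g1=1, g2=1, g3=1, g4=1 [inverted output] → 1 — eliminated
Only g4 stuck-at-0 reproduces the observed 0.

g4 stuck-at-0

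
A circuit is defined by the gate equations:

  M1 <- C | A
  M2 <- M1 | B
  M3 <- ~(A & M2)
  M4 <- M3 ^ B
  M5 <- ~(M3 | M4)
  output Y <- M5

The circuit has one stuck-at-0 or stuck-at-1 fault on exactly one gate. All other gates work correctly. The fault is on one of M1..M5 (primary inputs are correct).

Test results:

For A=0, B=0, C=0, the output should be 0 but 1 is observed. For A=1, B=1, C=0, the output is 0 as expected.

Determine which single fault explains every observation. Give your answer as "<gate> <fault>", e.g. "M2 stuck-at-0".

Fault-free values for test 1 (A=0, B=0, C=0): M1=0, M2=0, M3=1, M4=1, M5=0, giving Y=0. Observed 1.
Test 1: faults giving observed 1 are {M3 stuck-at-0, M5 stuck-at-1}.
Test 2 (A=1, B=1, C=0): fault-free M1=1, M2=1, M3=0, M4=1, M5=0 → 0; observed 0. Eliminates M5 stuck-at-1.
Only M3 stuck-at-0 is consistent with every test.

M3 stuck-at-0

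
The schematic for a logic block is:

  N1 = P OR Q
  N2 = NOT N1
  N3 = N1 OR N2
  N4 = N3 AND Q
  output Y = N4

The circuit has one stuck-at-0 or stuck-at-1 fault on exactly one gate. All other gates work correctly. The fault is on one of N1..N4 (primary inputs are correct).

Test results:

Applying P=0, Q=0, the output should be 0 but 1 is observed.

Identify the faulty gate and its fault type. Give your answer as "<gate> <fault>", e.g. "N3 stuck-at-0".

N4 stuck-at-1

Fault-free values for test 1 (P=0, Q=0): N1=0, N2=1, N3=1, N4=0, giving Y=0. Observed 1.
Test 1: faults giving observed 1 are {N4 stuck-at-1}.
Only N4 stuck-at-1 is consistent with every test.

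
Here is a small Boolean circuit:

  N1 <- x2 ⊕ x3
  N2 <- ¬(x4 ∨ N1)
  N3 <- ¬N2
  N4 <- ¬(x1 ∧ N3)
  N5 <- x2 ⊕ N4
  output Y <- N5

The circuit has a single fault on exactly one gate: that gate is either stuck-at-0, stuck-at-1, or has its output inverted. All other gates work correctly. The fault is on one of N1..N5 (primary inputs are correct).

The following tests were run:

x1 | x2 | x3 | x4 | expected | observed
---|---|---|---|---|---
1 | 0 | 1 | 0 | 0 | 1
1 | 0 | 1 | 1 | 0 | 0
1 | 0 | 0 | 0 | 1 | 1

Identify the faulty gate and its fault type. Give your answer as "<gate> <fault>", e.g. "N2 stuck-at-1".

N1 stuck-at-0

Fault-free values for test 1 (x1=1, x2=0, x3=1, x4=0): N1=1, N2=0, N3=1, N4=0, N5=0, giving Y=0. Observed 1.
Test 1: faults giving observed 1 are {N1 stuck-at-0, N1 inverted output, N2 stuck-at-1, N2 inverted output, N3 stuck-at-0, N3 inverted output, N4 stuck-at-1, N4 inverted output, N5 stuck-at-1, N5 inverted output}.
Test 2 (x1=1, x2=0, x3=1, x4=1): fault-free N1=1, N2=0, N3=1, N4=0, N5=0 → 0; observed 0. Eliminates N2 stuck-at-1, N2 inverted output, N3 stuck-at-0, N3 inverted output, N4 stuck-at-1, N4 inverted output, N5 stuck-at-1, N5 inverted output.
Test 3 (x1=1, x2=0, x3=0, x4=0): fault-free N1=0, N2=1, N3=0, N4=1, N5=1 → 1; observed 1. Eliminates N1 inverted output.
Only N1 stuck-at-0 is consistent with every test.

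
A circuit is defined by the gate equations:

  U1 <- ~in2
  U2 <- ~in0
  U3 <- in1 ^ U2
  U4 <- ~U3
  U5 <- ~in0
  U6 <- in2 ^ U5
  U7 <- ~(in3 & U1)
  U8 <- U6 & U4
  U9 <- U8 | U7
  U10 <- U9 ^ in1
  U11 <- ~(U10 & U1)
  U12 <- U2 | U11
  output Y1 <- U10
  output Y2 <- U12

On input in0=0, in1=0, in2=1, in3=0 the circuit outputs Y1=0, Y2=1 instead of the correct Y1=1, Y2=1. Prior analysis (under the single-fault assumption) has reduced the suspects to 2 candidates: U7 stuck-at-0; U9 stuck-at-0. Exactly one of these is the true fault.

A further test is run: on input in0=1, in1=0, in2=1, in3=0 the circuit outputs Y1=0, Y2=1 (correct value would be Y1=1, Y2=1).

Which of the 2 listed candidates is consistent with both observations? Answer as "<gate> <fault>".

Evaluate each candidate on input in0=1, in1=0, in2=1, in3=0:
  U7 stuck-at-0: U1=0, U2=0, U3=0, U4=1, U5=0, U6=1, U7=0 [stuck-at-0], U8=1, U9=1, U10=1, U11=1, U12=1 → Y1=1, Y2=1 — eliminated
  U9 stuck-at-0: U1=0, U2=0, U3=0, U4=1, U5=0, U6=1, U7=1, U8=1, U9=0 [stuck-at-0], U10=0, U11=1, U12=1 → Y1=0, Y2=1 — matches
Only U9 stuck-at-0 reproduces the observed Y1=0, Y2=1.

U9 stuck-at-0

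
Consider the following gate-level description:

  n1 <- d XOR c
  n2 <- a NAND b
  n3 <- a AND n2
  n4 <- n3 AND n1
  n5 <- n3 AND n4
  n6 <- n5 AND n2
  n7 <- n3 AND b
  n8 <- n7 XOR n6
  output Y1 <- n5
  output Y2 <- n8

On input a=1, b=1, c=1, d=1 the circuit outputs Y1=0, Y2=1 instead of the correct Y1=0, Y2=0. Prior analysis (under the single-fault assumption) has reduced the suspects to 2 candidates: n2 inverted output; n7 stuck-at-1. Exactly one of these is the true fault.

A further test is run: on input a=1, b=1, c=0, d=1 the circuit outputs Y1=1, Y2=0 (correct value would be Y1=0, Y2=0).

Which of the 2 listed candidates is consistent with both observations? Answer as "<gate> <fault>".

Evaluate each candidate on input a=1, b=1, c=0, d=1:
  n2 inverted output: n1=1, n2=1 [inverted output], n3=1, n4=1, n5=1, n6=1, n7=1, n8=0 → Y1=1, Y2=0 — matches
  n7 stuck-at-1: n1=1, n2=0, n3=0, n4=0, n5=0, n6=0, n7=1 [stuck-at-1], n8=1 → Y1=0, Y2=1 — eliminated
Only n2 inverted output reproduces the observed Y1=1, Y2=0.

n2 inverted output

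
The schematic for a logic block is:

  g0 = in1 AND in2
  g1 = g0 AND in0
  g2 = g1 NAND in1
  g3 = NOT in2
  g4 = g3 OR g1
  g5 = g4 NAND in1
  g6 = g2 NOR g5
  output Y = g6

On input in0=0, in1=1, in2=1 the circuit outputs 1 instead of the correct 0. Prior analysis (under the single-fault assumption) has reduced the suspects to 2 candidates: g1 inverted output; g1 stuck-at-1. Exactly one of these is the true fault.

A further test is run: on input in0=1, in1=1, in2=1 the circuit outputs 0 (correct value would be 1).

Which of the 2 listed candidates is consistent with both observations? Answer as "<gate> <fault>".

Evaluate each candidate on input in0=1, in1=1, in2=1:
  g1 inverted output: g0=1, g1=0 [inverted output], g2=1, g3=0, g4=0, g5=1, g6=0 → 0 — matches
  g1 stuck-at-1: g0=1, g1=1 [stuck-at-1], g2=0, g3=0, g4=1, g5=0, g6=1 → 1 — eliminated
Only g1 inverted output reproduces the observed 0.

g1 inverted output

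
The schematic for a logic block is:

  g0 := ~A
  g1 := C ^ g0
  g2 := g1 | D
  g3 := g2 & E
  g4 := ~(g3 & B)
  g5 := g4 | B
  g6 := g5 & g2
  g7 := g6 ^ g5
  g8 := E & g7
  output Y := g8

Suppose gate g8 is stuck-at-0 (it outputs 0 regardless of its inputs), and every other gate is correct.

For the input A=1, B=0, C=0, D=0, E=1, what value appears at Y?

Propagate with g8 forced: g0=0, g1=0, g2=0, g3=0, g4=1, g5=1, g6=0, g7=1, g8=0 [stuck-at-0].
So Y = 0. (Without the fault it would be 1.)

0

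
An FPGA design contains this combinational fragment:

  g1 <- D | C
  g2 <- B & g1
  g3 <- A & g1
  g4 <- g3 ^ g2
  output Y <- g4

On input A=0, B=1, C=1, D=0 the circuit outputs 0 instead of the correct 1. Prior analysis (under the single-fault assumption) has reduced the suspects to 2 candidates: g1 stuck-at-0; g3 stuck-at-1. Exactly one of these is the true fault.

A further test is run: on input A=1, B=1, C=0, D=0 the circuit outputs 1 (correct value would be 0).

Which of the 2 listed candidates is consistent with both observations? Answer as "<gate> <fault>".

Evaluate each candidate on input A=1, B=1, C=0, D=0:
  g1 stuck-at-0: g1=0 [stuck-at-0], g2=0, g3=0, g4=0 → 0 — eliminated
  g3 stuck-at-1: g1=0, g2=0, g3=1 [stuck-at-1], g4=1 → 1 — matches
Only g3 stuck-at-1 reproduces the observed 1.

g3 stuck-at-1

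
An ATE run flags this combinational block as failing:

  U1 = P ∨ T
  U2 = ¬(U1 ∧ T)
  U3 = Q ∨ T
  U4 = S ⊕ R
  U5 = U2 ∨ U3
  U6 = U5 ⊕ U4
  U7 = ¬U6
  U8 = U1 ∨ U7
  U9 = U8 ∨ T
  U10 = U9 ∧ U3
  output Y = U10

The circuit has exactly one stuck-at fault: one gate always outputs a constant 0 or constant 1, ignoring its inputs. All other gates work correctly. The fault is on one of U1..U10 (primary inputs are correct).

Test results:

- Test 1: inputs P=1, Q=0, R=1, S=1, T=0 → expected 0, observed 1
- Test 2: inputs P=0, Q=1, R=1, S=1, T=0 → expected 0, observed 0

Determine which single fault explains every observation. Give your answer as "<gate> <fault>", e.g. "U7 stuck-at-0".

U3 stuck-at-1

Fault-free values for test 1 (P=1, Q=0, R=1, S=1, T=0): U1=1, U2=1, U3=0, U4=0, U5=1, U6=1, U7=0, U8=1, U9=1, U10=0, giving Y=0. Observed 1.
Test 1: faults giving observed 1 are {U3 stuck-at-1, U10 stuck-at-1}.
Test 2 (P=0, Q=1, R=1, S=1, T=0): fault-free U1=0, U2=1, U3=1, U4=0, U5=1, U6=1, U7=0, U8=0, U9=0, U10=0 → 0; observed 0. Eliminates U10 stuck-at-1.
Only U3 stuck-at-1 is consistent with every test.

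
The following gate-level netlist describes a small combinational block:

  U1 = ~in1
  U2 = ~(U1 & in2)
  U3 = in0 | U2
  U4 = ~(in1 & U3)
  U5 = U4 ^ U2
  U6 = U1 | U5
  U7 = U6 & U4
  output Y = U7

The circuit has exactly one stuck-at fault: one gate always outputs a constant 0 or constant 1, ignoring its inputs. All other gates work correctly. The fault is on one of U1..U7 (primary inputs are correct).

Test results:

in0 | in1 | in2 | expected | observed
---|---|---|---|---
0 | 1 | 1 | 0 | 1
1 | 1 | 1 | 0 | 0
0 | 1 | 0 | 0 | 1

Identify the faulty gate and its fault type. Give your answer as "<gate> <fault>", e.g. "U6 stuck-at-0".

U2 stuck-at-0

Fault-free values for test 1 (in0=0, in1=1, in2=1): U1=0, U2=1, U3=1, U4=0, U5=1, U6=1, U7=0, giving Y=0. Observed 1.
Test 1: faults giving observed 1 are {U1 stuck-at-1, U2 stuck-at-0, U7 stuck-at-1}.
Test 2 (in0=1, in1=1, in2=1): fault-free U1=0, U2=1, U3=1, U4=0, U5=1, U6=1, U7=0 → 0; observed 0. Eliminates U7 stuck-at-1.
Test 3 (in0=0, in1=1, in2=0): fault-free U1=0, U2=1, U3=1, U4=0, U5=1, U6=1, U7=0 → 0; observed 1. Eliminates U1 stuck-at-1.
Only U2 stuck-at-0 is consistent with every test.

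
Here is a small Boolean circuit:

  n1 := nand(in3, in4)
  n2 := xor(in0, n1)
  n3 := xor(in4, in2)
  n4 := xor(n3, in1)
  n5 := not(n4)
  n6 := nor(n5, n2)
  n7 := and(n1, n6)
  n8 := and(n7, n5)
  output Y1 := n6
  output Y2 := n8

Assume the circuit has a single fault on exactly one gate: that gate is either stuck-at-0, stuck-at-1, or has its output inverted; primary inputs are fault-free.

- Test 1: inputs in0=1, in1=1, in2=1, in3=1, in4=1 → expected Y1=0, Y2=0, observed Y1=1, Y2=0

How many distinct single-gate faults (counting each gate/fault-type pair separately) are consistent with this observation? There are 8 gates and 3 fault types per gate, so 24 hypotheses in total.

Fault-free: n1=0, n2=1, n3=0, n4=1, n5=0, n6=0, n7=0, n8=0 → Y1=0, Y2=0. Observed Y1=1, Y2=0.
  n1: stuck-at-1, inverted output ✓; others ✗
  n2: stuck-at-0, inverted output ✓; others ✗
  n3: none of the 3 fault types match ✗
  n4: none of the 3 fault types match ✗
  n5: none of the 3 fault types match ✗
  n6: stuck-at-1, inverted output ✓; others ✗
  n7: none of the 3 fault types match ✗
  n8: none of the 3 fault types match ✗
Consistent faults: {n1 stuck-at-1, n1 inverted output, n2 stuck-at-0, n2 inverted output, n6 stuck-at-1, n6 inverted output} — 6 in all.

6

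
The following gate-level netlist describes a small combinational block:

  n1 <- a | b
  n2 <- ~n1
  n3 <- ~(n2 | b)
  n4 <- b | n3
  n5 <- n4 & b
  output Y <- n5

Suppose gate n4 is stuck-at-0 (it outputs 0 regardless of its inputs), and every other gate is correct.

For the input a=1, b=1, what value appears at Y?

Propagate with n4 forced: n1=1, n2=0, n3=0, n4=0 [stuck-at-0], n5=0.
So Y = 0. (Without the fault it would be 1.)

0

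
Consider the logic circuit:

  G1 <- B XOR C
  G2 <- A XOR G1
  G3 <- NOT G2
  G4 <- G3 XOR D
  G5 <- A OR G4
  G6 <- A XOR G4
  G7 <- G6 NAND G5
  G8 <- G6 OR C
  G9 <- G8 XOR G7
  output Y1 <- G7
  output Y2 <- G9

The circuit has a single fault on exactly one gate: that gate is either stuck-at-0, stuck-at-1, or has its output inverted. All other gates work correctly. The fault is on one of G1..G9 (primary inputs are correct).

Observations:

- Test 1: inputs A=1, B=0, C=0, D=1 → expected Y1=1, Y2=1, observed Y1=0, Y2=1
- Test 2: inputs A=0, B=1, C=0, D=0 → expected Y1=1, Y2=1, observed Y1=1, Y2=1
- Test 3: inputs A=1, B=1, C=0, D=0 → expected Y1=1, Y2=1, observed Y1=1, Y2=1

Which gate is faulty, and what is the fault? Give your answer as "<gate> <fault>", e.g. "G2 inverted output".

Fault-free values for test 1 (A=1, B=0, C=0, D=1): G1=0, G2=1, G3=0, G4=1, G5=1, G6=0, G7=1, G8=0, G9=1, giving Y1=1, Y2=1. Observed Y1=0, Y2=1.
Test 1: faults giving observed Y1=0, Y2=1 are {G1 stuck-at-1, G1 inverted output, G2 stuck-at-0, G2 inverted output, G3 stuck-at-1, G3 inverted output, G4 stuck-at-0, G4 inverted output, G6 stuck-at-1, G6 inverted output}.
Test 2 (A=0, B=1, C=0, D=0): fault-free G1=1, G2=1, G3=0, G4=0, G5=0, G6=0, G7=1, G8=0, G9=1 → Y1=1, Y2=1; observed Y1=1, Y2=1. Eliminates G1 inverted output, G2 stuck-at-0, G2 inverted output, G3 stuck-at-1, G3 inverted output, G4 inverted output, G6 stuck-at-1, G6 inverted output.
Test 3 (A=1, B=1, C=0, D=0): fault-free G1=1, G2=0, G3=1, G4=1, G5=1, G6=0, G7=1, G8=0, G9=1 → Y1=1, Y2=1; observed Y1=1, Y2=1. Eliminates G4 stuck-at-0.
Only G1 stuck-at-1 is consistent with every test.

G1 stuck-at-1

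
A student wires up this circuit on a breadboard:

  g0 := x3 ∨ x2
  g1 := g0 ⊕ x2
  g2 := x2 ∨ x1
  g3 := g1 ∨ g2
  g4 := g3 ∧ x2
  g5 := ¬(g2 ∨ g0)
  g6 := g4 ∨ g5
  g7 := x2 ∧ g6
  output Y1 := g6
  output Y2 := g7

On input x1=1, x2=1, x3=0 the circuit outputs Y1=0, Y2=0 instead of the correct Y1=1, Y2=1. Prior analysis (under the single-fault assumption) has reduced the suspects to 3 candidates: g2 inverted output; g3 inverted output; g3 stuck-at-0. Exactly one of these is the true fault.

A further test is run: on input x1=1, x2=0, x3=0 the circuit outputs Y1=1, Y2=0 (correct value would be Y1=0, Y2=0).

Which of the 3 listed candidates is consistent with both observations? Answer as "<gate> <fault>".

g2 inverted output

Evaluate each candidate on input x1=1, x2=0, x3=0:
  g2 inverted output: g0=0, g1=0, g2=0 [inverted output], g3=0, g4=0, g5=1, g6=1, g7=0 → Y1=1, Y2=0 — matches
  g3 inverted output: g0=0, g1=0, g2=1, g3=0 [inverted output], g4=0, g5=0, g6=0, g7=0 → Y1=0, Y2=0 — eliminated
  g3 stuck-at-0: g0=0, g1=0, g2=1, g3=0 [stuck-at-0], g4=0, g5=0, g6=0, g7=0 → Y1=0, Y2=0 — eliminated
Only g2 inverted output reproduces the observed Y1=1, Y2=0.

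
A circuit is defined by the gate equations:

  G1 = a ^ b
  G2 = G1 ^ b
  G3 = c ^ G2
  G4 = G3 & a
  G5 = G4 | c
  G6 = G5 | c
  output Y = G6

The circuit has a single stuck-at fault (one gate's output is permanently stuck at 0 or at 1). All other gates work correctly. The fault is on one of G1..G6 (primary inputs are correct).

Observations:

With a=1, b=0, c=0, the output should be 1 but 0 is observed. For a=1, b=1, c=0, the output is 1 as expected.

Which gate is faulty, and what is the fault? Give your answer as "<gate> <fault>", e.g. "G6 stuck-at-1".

Fault-free values for test 1 (a=1, b=0, c=0): G1=1, G2=1, G3=1, G4=1, G5=1, G6=1, giving Y=1. Observed 0.
Test 1: faults giving observed 0 are {G1 stuck-at-0, G2 stuck-at-0, G3 stuck-at-0, G4 stuck-at-0, G5 stuck-at-0, G6 stuck-at-0}.
Test 2 (a=1, b=1, c=0): fault-free G1=0, G2=1, G3=1, G4=1, G5=1, G6=1 → 1; observed 1. Eliminates G2 stuck-at-0, G3 stuck-at-0, G4 stuck-at-0, G5 stuck-at-0, G6 stuck-at-0.
Only G1 stuck-at-0 is consistent with every test.

G1 stuck-at-0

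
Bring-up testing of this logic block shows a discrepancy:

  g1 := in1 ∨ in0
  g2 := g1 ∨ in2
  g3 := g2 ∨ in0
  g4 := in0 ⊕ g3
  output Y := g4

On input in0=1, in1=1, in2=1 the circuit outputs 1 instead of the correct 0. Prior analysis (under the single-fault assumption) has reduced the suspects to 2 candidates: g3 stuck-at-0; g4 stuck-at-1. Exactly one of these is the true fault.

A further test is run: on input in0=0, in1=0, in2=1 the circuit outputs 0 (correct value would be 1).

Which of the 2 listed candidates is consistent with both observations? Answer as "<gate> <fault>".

g3 stuck-at-0

Evaluate each candidate on input in0=0, in1=0, in2=1:
  g3 stuck-at-0: g1=0, g2=1, g3=0 [stuck-at-0], g4=0 → 0 — matches
  g4 stuck-at-1: g1=0, g2=1, g3=1, g4=1 [stuck-at-1] → 1 — eliminated
Only g3 stuck-at-0 reproduces the observed 0.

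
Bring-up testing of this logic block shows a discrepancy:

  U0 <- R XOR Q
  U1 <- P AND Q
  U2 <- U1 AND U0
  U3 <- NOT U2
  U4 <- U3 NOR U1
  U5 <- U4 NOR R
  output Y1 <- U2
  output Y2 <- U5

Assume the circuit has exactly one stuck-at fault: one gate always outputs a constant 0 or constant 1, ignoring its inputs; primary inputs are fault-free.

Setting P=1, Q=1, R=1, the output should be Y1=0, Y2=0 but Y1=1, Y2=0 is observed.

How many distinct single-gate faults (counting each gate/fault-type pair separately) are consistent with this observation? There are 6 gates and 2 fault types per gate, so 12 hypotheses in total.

Fault-free: U0=0, U1=1, U2=0, U3=1, U4=0, U5=0 → Y1=0, Y2=0. Observed Y1=1, Y2=0.
  U0 stuck-at-0: output Y1=0, Y2=0 ✗
  U0 stuck-at-1: output Y1=1, Y2=0 ✓
  U1 stuck-at-0: output Y1=0, Y2=0 ✗
  U1 stuck-at-1: output Y1=0, Y2=0 ✗
  U2 stuck-at-0: output Y1=0, Y2=0 ✗
  U2 stuck-at-1: output Y1=1, Y2=0 ✓
  U3 stuck-at-0: output Y1=0, Y2=0 ✗
  U3 stuck-at-1: output Y1=0, Y2=0 ✗
  U4 stuck-at-0: output Y1=0, Y2=0 ✗
  U4 stuck-at-1: output Y1=0, Y2=0 ✗
  U5 stuck-at-0: output Y1=0, Y2=0 ✗
  U5 stuck-at-1: output Y1=0, Y2=1 ✗
Consistent faults: {U0 stuck-at-1, U2 stuck-at-1} — 2 in all.

2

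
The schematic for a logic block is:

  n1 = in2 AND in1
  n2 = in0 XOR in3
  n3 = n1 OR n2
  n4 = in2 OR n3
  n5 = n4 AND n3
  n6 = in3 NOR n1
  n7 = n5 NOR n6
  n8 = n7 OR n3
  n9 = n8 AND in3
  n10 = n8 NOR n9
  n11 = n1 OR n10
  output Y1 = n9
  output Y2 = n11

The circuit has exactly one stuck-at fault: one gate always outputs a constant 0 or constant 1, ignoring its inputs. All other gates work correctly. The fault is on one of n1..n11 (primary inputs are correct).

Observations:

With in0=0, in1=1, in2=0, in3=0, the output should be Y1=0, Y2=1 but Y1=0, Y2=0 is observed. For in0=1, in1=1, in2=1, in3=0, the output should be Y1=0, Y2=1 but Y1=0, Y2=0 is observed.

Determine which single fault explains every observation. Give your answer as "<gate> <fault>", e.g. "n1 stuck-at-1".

n11 stuck-at-0

Fault-free values for test 1 (in0=0, in1=1, in2=0, in3=0): n1=0, n2=0, n3=0, n4=0, n5=0, n6=1, n7=0, n8=0, n9=0, n10=1, n11=1, giving Y1=0, Y2=1. Observed Y1=0, Y2=0.
Test 1: faults giving observed Y1=0, Y2=0 are {n2 stuck-at-1, n3 stuck-at-1, n6 stuck-at-0, n7 stuck-at-1, n8 stuck-at-1, n10 stuck-at-0, n11 stuck-at-0}.
Test 2 (in0=1, in1=1, in2=1, in3=0): fault-free n1=1, n2=1, n3=1, n4=1, n5=1, n6=0, n7=0, n8=1, n9=0, n10=0, n11=1 → Y1=0, Y2=1; observed Y1=0, Y2=0. Eliminates n2 stuck-at-1, n3 stuck-at-1, n6 stuck-at-0, n7 stuck-at-1, n8 stuck-at-1, n10 stuck-at-0.
Only n11 stuck-at-0 is consistent with every test.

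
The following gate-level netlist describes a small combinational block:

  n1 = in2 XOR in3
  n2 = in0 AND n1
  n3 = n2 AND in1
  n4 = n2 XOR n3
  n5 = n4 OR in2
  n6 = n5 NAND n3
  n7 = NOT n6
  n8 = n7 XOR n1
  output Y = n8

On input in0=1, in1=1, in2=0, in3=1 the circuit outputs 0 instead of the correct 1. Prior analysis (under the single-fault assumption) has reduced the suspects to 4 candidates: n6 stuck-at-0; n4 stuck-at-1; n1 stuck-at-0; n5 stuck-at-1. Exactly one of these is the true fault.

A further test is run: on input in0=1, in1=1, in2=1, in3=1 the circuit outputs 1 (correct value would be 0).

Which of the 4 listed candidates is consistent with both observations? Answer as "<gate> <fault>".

Evaluate each candidate on input in0=1, in1=1, in2=1, in3=1:
  n6 stuck-at-0: n1=0, n2=0, n3=0, n4=0, n5=1, n6=0 [stuck-at-0], n7=1, n8=1 → 1 — matches
  n4 stuck-at-1: n1=0, n2=0, n3=0, n4=1 [stuck-at-1], n5=1, n6=1, n7=0, n8=0 → 0 — eliminated
  n1 stuck-at-0: n1=0 [stuck-at-0], n2=0, n3=0, n4=0, n5=1, n6=1, n7=0, n8=0 → 0 — eliminated
  n5 stuck-at-1: n1=0, n2=0, n3=0, n4=0, n5=1 [stuck-at-1], n6=1, n7=0, n8=0 → 0 — eliminated
Only n6 stuck-at-0 reproduces the observed 1.

n6 stuck-at-0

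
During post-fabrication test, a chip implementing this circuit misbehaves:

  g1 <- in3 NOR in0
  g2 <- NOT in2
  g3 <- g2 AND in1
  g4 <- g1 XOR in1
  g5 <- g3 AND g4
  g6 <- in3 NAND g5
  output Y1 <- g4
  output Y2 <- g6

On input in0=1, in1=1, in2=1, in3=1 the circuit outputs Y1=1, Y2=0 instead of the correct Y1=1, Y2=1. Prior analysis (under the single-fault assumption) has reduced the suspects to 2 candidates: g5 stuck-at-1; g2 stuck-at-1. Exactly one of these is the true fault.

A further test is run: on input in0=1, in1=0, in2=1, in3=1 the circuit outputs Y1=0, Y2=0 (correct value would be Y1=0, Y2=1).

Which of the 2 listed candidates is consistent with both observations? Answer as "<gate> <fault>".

g5 stuck-at-1

Evaluate each candidate on input in0=1, in1=0, in2=1, in3=1:
  g5 stuck-at-1: g1=0, g2=0, g3=0, g4=0, g5=1 [stuck-at-1], g6=0 → Y1=0, Y2=0 — matches
  g2 stuck-at-1: g1=0, g2=1 [stuck-at-1], g3=0, g4=0, g5=0, g6=1 → Y1=0, Y2=1 — eliminated
Only g5 stuck-at-1 reproduces the observed Y1=0, Y2=0.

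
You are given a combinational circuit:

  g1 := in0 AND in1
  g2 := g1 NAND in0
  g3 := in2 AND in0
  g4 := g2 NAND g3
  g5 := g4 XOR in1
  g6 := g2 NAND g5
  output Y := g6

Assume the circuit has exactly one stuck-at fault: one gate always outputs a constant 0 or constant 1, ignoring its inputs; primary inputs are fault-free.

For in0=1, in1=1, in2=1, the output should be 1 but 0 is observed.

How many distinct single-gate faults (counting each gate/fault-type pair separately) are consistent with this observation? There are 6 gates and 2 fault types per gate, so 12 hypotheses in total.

Fault-free: g1=1, g2=0, g3=1, g4=1, g5=0, g6=1 → 1. Observed 0.
  g1 stuck-at-0: output 0 ✓
  g1 stuck-at-1: output 1 ✗
  g2 stuck-at-0: output 1 ✗
  g2 stuck-at-1: output 0 ✓
  g3 stuck-at-0: output 1 ✗
  g3 stuck-at-1: output 1 ✗
  g4 stuck-at-0: output 1 ✗
  g4 stuck-at-1: output 1 ✗
  g5 stuck-at-0: output 1 ✗
  g5 stuck-at-1: output 1 ✗
  g6 stuck-at-0: output 0 ✓
  g6 stuck-at-1: output 1 ✗
Consistent faults: {g1 stuck-at-0, g2 stuck-at-1, g6 stuck-at-0} — 3 in all.

3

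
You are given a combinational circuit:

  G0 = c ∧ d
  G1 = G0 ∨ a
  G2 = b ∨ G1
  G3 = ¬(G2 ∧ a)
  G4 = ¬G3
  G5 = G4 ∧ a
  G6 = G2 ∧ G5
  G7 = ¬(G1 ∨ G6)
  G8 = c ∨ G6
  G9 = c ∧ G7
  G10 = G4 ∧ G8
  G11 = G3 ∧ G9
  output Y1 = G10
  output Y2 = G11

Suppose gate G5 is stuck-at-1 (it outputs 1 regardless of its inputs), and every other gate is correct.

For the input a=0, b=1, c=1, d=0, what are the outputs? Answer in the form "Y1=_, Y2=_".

Propagate with G5 forced: G0=0, G1=0, G2=1, G3=1, G4=0, G5=1 [stuck-at-1], G6=1, G7=0, G8=1, G9=0, G10=0, G11=0.
So the outputs are Y1=0, Y2=0. (Without the fault they would be Y1=0, Y2=1.)

Y1=0, Y2=0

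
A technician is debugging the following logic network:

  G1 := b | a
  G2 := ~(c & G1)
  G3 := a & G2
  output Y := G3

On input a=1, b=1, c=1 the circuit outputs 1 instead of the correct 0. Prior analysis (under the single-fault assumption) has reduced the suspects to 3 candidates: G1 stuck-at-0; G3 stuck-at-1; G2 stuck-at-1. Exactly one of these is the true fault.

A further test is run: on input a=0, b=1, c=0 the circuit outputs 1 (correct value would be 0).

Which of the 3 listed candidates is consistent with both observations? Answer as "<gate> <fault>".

Evaluate each candidate on input a=0, b=1, c=0:
  G1 stuck-at-0: G1=0 [stuck-at-0], G2=1, G3=0 → 0 — eliminated
  G3 stuck-at-1: G1=1, G2=1, G3=1 [stuck-at-1] → 1 — matches
  G2 stuck-at-1: G1=1, G2=1 [stuck-at-1], G3=0 → 0 — eliminated
Only G3 stuck-at-1 reproduces the observed 1.

G3 stuck-at-1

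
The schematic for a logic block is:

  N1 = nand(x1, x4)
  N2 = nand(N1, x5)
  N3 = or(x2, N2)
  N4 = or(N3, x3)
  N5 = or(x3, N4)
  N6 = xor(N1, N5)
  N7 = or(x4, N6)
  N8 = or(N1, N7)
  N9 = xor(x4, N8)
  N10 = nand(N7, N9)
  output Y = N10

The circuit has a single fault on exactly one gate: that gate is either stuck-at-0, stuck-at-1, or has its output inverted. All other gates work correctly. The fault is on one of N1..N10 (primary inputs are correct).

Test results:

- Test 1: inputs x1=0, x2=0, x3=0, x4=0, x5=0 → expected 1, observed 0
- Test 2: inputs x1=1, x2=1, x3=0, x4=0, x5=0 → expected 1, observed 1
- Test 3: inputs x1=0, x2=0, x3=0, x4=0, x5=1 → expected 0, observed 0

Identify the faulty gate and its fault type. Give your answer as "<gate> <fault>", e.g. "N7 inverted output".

N2 stuck-at-0

Fault-free values for test 1 (x1=0, x2=0, x3=0, x4=0, x5=0): N1=1, N2=1, N3=1, N4=1, N5=1, N6=0, N7=0, N8=1, N9=1, N10=1, giving Y=1. Observed 0.
Test 1: faults giving observed 0 are {N1 stuck-at-0, N1 inverted output, N2 stuck-at-0, N2 inverted output, N3 stuck-at-0, N3 inverted output, N4 stuck-at-0, N4 inverted output, N5 stuck-at-0, N5 inverted output, N6 stuck-at-1, N6 inverted output, N7 stuck-at-1, N7 inverted output, N10 stuck-at-0, N10 inverted output}.
Test 2 (x1=1, x2=1, x3=0, x4=0, x5=0): fault-free N1=1, N2=1, N3=1, N4=1, N5=1, N6=0, N7=0, N8=1, N9=1, N10=1 → 1; observed 1. Eliminates N1 stuck-at-0, N1 inverted output, N3 stuck-at-0, N3 inverted output, N4 stuck-at-0, N4 inverted output, N5 stuck-at-0, N5 inverted output, N6 stuck-at-1, N6 inverted output, N7 stuck-at-1, N7 inverted output, N10 stuck-at-0, N10 inverted output.
Test 3 (x1=0, x2=0, x3=0, x4=0, x5=1): fault-free N1=1, N2=0, N3=0, N4=0, N5=0, N6=1, N7=1, N8=1, N9=1, N10=0 → 0; observed 0. Eliminates N2 inverted output.
Only N2 stuck-at-0 is consistent with every test.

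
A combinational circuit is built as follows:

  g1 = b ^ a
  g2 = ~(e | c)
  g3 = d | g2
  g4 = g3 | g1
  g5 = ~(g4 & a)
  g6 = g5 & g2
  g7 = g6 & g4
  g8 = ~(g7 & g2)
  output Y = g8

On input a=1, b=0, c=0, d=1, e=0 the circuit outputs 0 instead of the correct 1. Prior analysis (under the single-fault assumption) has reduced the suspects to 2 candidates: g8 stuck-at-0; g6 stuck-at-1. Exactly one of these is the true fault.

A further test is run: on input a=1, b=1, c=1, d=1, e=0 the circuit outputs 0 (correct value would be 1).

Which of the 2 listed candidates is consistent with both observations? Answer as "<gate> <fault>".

g8 stuck-at-0

Evaluate each candidate on input a=1, b=1, c=1, d=1, e=0:
  g8 stuck-at-0: g1=0, g2=0, g3=1, g4=1, g5=0, g6=0, g7=0, g8=0 [stuck-at-0] → 0 — matches
  g6 stuck-at-1: g1=0, g2=0, g3=1, g4=1, g5=0, g6=1 [stuck-at-1], g7=1, g8=1 → 1 — eliminated
Only g8 stuck-at-0 reproduces the observed 0.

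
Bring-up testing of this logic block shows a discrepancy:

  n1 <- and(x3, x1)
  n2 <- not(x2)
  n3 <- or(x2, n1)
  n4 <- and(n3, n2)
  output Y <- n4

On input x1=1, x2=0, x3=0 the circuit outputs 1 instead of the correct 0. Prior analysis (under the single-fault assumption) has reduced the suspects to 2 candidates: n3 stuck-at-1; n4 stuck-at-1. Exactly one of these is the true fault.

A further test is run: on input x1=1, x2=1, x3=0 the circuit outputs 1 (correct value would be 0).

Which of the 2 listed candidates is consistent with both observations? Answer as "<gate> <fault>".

Evaluate each candidate on input x1=1, x2=1, x3=0:
  n3 stuck-at-1: n1=0, n2=0, n3=1 [stuck-at-1], n4=0 → 0 — eliminated
  n4 stuck-at-1: n1=0, n2=0, n3=1, n4=1 [stuck-at-1] → 1 — matches
Only n4 stuck-at-1 reproduces the observed 1.

n4 stuck-at-1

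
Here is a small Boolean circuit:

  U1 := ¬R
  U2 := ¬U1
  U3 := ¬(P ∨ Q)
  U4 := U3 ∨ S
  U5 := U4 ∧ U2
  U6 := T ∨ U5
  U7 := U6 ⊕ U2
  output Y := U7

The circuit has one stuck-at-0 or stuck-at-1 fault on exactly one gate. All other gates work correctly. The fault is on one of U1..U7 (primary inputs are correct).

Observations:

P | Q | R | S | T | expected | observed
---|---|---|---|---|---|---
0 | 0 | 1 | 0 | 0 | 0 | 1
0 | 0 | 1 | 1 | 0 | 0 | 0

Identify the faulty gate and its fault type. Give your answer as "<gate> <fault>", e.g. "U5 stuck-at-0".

U3 stuck-at-0

Fault-free values for test 1 (P=0, Q=0, R=1, S=0, T=0): U1=0, U2=1, U3=1, U4=1, U5=1, U6=1, U7=0, giving Y=0. Observed 1.
Test 1: faults giving observed 1 are {U3 stuck-at-0, U4 stuck-at-0, U5 stuck-at-0, U6 stuck-at-0, U7 stuck-at-1}.
Test 2 (P=0, Q=0, R=1, S=1, T=0): fault-free U1=0, U2=1, U3=1, U4=1, U5=1, U6=1, U7=0 → 0; observed 0. Eliminates U4 stuck-at-0, U5 stuck-at-0, U6 stuck-at-0, U7 stuck-at-1.
Only U3 stuck-at-0 is consistent with every test.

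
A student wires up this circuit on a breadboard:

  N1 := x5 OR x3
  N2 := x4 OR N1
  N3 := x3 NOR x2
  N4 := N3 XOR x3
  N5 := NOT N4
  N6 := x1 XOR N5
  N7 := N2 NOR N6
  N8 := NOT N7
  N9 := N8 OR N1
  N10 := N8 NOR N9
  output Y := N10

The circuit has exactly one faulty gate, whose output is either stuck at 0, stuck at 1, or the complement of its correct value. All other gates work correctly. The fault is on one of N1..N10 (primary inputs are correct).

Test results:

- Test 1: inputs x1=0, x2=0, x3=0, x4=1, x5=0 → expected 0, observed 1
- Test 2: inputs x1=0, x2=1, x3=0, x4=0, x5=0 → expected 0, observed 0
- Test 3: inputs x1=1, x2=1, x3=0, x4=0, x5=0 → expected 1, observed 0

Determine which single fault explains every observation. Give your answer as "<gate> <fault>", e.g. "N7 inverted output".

N2 inverted output

Fault-free values for test 1 (x1=0, x2=0, x3=0, x4=1, x5=0): N1=0, N2=1, N3=1, N4=1, N5=0, N6=0, N7=0, N8=1, N9=1, N10=0, giving Y=0. Observed 1.
Test 1: faults giving observed 1 are {N2 stuck-at-0, N2 inverted output, N7 stuck-at-1, N7 inverted output, N8 stuck-at-0, N8 inverted output, N10 stuck-at-1, N10 inverted output}.
Test 2 (x1=0, x2=1, x3=0, x4=0, x5=0): fault-free N1=0, N2=0, N3=0, N4=0, N5=1, N6=1, N7=0, N8=1, N9=1, N10=0 → 0; observed 0. Eliminates N7 stuck-at-1, N7 inverted output, N8 stuck-at-0, N8 inverted output, N10 stuck-at-1, N10 inverted output.
Test 3 (x1=1, x2=1, x3=0, x4=0, x5=0): fault-free N1=0, N2=0, N3=0, N4=0, N5=1, N6=0, N7=1, N8=0, N9=0, N10=1 → 1; observed 0. Eliminates N2 stuck-at-0.
Only N2 inverted output is consistent with every test.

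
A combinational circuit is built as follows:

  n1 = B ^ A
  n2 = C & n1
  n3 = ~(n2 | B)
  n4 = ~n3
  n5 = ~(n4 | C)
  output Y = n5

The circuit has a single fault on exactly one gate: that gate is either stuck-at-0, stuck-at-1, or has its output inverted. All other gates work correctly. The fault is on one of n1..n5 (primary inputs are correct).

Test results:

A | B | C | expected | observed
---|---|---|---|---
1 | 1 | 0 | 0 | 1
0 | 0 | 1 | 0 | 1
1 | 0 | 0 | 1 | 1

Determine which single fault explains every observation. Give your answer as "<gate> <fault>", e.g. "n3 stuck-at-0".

Fault-free values for test 1 (A=1, B=1, C=0): n1=0, n2=0, n3=0, n4=1, n5=0, giving Y=0. Observed 1.
Test 1: faults giving observed 1 are {n3 stuck-at-1, n3 inverted output, n4 stuck-at-0, n4 inverted output, n5 stuck-at-1, n5 inverted output}.
Test 2 (A=0, B=0, C=1): fault-free n1=0, n2=0, n3=1, n4=0, n5=0 → 0; observed 1. Eliminates n3 stuck-at-1, n3 inverted output, n4 stuck-at-0, n4 inverted output.
Test 3 (A=1, B=0, C=0): fault-free n1=1, n2=0, n3=1, n4=0, n5=1 → 1; observed 1. Eliminates n5 inverted output.
Only n5 stuck-at-1 is consistent with every test.

n5 stuck-at-1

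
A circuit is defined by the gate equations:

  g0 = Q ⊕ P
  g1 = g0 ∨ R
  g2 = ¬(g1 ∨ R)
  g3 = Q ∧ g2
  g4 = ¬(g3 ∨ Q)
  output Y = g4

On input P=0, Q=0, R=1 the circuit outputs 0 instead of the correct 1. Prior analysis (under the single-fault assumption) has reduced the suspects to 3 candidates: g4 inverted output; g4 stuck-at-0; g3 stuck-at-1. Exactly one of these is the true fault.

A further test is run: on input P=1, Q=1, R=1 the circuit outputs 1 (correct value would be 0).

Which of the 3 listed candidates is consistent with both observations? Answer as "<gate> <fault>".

Evaluate each candidate on input P=1, Q=1, R=1:
  g4 inverted output: g0=0, g1=1, g2=0, g3=0, g4=1 [inverted output] → 1 — matches
  g4 stuck-at-0: g0=0, g1=1, g2=0, g3=0, g4=0 [stuck-at-0] → 0 — eliminated
  g3 stuck-at-1: g0=0, g1=1, g2=0, g3=1 [stuck-at-1], g4=0 → 0 — eliminated
Only g4 inverted output reproduces the observed 1.

g4 inverted output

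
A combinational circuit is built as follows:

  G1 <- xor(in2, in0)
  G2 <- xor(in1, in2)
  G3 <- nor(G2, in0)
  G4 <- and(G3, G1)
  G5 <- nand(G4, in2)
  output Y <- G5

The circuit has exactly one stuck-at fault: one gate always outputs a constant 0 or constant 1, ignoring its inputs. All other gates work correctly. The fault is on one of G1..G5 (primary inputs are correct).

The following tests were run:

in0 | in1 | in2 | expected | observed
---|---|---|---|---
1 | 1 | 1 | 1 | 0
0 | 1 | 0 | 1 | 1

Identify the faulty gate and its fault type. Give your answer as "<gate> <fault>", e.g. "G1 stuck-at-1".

G4 stuck-at-1

Fault-free values for test 1 (in0=1, in1=1, in2=1): G1=0, G2=0, G3=0, G4=0, G5=1, giving Y=1. Observed 0.
Test 1: faults giving observed 0 are {G4 stuck-at-1, G5 stuck-at-0}.
Test 2 (in0=0, in1=1, in2=0): fault-free G1=0, G2=1, G3=0, G4=0, G5=1 → 1; observed 1. Eliminates G5 stuck-at-0.
Only G4 stuck-at-1 is consistent with every test.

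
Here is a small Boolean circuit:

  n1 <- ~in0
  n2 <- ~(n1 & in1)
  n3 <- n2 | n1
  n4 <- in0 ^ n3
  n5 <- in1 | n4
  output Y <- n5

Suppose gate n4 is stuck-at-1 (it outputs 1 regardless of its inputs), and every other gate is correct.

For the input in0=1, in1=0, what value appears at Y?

1

Propagate with n4 forced: n1=0, n2=1, n3=1, n4=1 [stuck-at-1], n5=1.
So Y = 1. (Without the fault it would be 0.)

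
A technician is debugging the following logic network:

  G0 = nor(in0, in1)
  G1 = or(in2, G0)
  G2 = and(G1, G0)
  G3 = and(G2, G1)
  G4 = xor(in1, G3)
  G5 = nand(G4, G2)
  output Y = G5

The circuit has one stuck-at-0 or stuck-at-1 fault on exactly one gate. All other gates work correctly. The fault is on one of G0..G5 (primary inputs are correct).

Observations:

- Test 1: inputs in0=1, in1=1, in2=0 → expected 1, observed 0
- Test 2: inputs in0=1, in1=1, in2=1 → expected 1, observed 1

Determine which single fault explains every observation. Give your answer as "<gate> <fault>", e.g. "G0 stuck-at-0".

G2 stuck-at-1

Fault-free values for test 1 (in0=1, in1=1, in2=0): G0=0, G1=0, G2=0, G3=0, G4=1, G5=1, giving Y=1. Observed 0.
Test 1: faults giving observed 0 are {G2 stuck-at-1, G5 stuck-at-0}.
Test 2 (in0=1, in1=1, in2=1): fault-free G0=0, G1=1, G2=0, G3=0, G4=1, G5=1 → 1; observed 1. Eliminates G5 stuck-at-0.
Only G2 stuck-at-1 is consistent with every test.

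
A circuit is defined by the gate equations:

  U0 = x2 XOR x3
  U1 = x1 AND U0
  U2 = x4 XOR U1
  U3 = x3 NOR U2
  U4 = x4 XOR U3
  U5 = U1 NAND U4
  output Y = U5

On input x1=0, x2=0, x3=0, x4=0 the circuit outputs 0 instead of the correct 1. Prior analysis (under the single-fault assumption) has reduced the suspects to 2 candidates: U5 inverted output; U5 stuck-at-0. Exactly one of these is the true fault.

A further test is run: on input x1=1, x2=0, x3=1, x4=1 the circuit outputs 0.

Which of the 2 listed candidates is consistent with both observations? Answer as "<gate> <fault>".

Evaluate each candidate on input x1=1, x2=0, x3=1, x4=1:
  U5 inverted output: U0=1, U1=1, U2=0, U3=0, U4=1, U5=1 [inverted output] → 1 — eliminated
  U5 stuck-at-0: U0=1, U1=1, U2=0, U3=0, U4=1, U5=0 [stuck-at-0] → 0 — matches
Only U5 stuck-at-0 reproduces the observed 0.

U5 stuck-at-0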